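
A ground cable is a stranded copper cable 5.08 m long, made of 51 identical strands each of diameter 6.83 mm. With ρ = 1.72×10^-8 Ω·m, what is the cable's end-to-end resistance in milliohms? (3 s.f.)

A_strand = π(3.4150e-03 m)² = 3.664e-05 m²
R_strand = ρL/A = (1.72×10^-8)(5.08)/(3.664e-05) = 0.002385 Ω
R_total = R_strand/N = 0.002385/51 = 0.0468 mΩ

0.0468 mΩ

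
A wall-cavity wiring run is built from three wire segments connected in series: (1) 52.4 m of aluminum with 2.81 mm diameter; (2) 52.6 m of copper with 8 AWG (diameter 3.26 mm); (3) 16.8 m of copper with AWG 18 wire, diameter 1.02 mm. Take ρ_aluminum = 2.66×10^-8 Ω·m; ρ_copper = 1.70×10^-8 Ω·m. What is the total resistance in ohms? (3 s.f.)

0.681 Ω

Seg 1: A = π(d/2)² = π(1.4050e-03 m)² = 6.202e-06 m²
R_1 = (2.66×10^-8)(52.4)/(6.202e-06) = 0.2248 Ω
Seg 2: A = π(3.26/2 mm)² = π(1.6300e-03 m)² = 8.347e-06 m²
R_2 = (1.70×10^-8)(52.6)/(8.347e-06) = 0.1071 Ω
Seg 3: A = π(1.02/2 mm)² = π(5.1000e-04 m)² = 8.171e-07 m²
R_3 = (1.70×10^-8)(16.8)/(8.171e-07) = 0.3495 Ω
R_total = R_1 + R_2 + R_3 = 0.681 Ω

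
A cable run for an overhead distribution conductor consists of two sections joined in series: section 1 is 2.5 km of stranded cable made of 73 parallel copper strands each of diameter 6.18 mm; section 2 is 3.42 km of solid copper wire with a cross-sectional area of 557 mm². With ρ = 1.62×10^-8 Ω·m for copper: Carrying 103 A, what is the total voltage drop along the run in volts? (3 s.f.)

12.2 V

Section 1: A_strand = π(3.0900e-03)² = 3.000e-05 m²; R₁ = ρL/(N·A_s) = (1.62×10^-8)(2500)/(73×3.000e-05) = 0.0185 Ω
Section 2: A = 557 mm² = 5.570e-04 m²
R₂ = (1.62×10^-8)(3420)/(5.570e-04) = 0.09947 Ω
R = R₁ + R₂ = 0.118 Ω
V = IR = 103 × 0.118 = 12.2 V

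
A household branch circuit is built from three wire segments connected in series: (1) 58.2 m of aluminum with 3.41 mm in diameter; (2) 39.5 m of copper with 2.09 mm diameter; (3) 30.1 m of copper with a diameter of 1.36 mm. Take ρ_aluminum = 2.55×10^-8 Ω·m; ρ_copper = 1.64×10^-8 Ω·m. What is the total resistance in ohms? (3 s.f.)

0.691 Ω

Seg 1: A = π(d/2)² = π(1.7050e-03 m)² = 9.133e-06 m²
R_1 = (2.55×10^-8)(58.2)/(9.133e-06) = 0.1625 Ω
Seg 2: A = π(d/2)² = π(1.0450e-03 m)² = 3.431e-06 m²
R_2 = (1.64×10^-8)(39.5)/(3.431e-06) = 0.1888 Ω
Seg 3: A = π(d/2)² = π(6.8000e-04 m)² = 1.453e-06 m²
R_3 = (1.64×10^-8)(30.1)/(1.453e-06) = 0.3398 Ω
R_total = R_1 + R_2 + R_3 = 0.691 Ω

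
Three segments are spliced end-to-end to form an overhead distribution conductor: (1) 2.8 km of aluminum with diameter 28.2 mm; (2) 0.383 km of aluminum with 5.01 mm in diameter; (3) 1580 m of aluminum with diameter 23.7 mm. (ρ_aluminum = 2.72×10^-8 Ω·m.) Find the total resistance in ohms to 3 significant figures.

Seg 1: A = π(d/2)² = π(1.4100e-02 m)² = 6.246e-04 m²
R_1 = (2.72×10^-8)(2800)/(6.246e-04) = 0.1219 Ω
Seg 2: A = π(d/2)² = π(2.5050e-03 m)² = 1.971e-05 m²
R_2 = (2.72×10^-8)(383)/(1.971e-05) = 0.5284 Ω
Seg 3: A = π(d/2)² = π(1.1850e-02 m)² = 4.412e-04 m²
R_3 = (2.72×10^-8)(1580)/(4.412e-04) = 0.09742 Ω
R_total = R_1 + R_2 + R_3 = 0.748 Ω

0.748 Ω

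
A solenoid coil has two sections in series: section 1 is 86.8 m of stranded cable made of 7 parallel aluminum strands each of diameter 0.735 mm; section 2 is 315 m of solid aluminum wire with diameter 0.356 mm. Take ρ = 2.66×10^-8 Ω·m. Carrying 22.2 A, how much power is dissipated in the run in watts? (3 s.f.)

41900 W

Section 1: A_strand = π(3.6750e-04)² = 4.243e-07 m²; R₁ = ρL/(N·A_s) = (2.66×10^-8)(86.8)/(7×4.243e-07) = 0.7774 Ω
Section 2: A = π(d/2)² = π(1.7800e-04 m)² = 9.954e-08 m²
R₂ = (2.66×10^-8)(315)/(9.954e-08) = 84.18 Ω
R = R₁ + R₂ = 84.96 Ω
P = I²R = (22.2)² × 84.96 = 41900 W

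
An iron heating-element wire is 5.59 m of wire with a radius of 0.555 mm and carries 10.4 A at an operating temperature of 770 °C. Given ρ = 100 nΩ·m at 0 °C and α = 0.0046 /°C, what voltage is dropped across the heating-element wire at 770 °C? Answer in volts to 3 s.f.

27.3 V

ρ = 100 nΩ·m = 1.00×10^-7 Ω·m
A = πr² = π(5.5500e-04 m)² = 9.677e-07 m²
R₍0₎ = ρL/A = (1.00×10^-7)(5.59)/(9.677e-07) = 0.5777 Ω
R₍770₎ = R₍0₎(1 + αΔT) = 0.5777 × (1 + 0.0046×770) = 2.624 Ω
V = IR = 10.4 × 2.624 = 27.3 V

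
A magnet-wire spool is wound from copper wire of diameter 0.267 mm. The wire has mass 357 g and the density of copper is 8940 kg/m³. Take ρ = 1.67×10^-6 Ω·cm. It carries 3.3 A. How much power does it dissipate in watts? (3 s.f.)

2320 W

ρ = 1.67×10^-6 Ω·cm = 1.67×10^-8 Ω·m
A = π(d/2)² = π(1.3350e-04 m)² = 5.5990e-08 m²
L = m/(density·A) = 0.357/(8940×5.5990e-08) = 713.2 m
R = ρL/A = (1.67×10^-8)(713.2)/(5.5990e-08) = 212.7 Ω
P = I²R = (3.3)² × 212.7 = 2320 W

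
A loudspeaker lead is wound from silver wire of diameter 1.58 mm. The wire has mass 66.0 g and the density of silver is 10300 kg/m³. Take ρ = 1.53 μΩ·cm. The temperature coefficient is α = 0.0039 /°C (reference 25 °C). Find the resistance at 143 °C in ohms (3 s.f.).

ρ = 1.53 μΩ·cm = 1.53×10^-8 Ω·m
A = π(d/2)² = π(7.9000e-04 m)² = 1.9607e-06 m²
L = m/(density·A) = 0.066/(10300×1.9607e-06) = 3.268 m
R = ρL/A = (1.53×10^-8)(3.268)/(1.9607e-06) = 0.0255 Ω
R(143 °C) = 0.0255 × (1 + 0.0039×118) = 0.0372 Ω

0.0372 Ω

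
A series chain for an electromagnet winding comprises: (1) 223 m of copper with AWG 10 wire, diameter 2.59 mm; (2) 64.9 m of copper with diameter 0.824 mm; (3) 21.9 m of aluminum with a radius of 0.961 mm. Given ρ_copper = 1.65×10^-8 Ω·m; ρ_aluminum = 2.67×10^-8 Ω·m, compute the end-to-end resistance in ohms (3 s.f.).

Seg 1: A = π(2.59/2 mm)² = π(1.2950e-03 m)² = 5.269e-06 m²
R_1 = (1.65×10^-8)(223)/(5.269e-06) = 0.6984 Ω
Seg 2: A = π(d/2)² = π(4.1200e-04 m)² = 5.333e-07 m²
R_2 = (1.65×10^-8)(64.9)/(5.333e-07) = 2.008 Ω
Seg 3: A = πr² = π(9.6100e-04 m)² = 2.901e-06 m²
R_3 = (2.67×10^-8)(21.9)/(2.901e-06) = 0.2015 Ω
R_total = R_1 + R_2 + R_3 = 2.91 Ω

2.91 Ω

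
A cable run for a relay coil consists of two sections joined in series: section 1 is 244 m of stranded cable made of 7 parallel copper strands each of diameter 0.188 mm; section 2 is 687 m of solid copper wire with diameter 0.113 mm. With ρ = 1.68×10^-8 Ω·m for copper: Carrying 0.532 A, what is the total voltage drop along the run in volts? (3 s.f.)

623 V

Section 1: A_strand = π(9.4000e-05)² = 2.776e-08 m²; R₁ = ρL/(N·A_s) = (1.68×10^-8)(244)/(7×2.776e-08) = 21.1 Ω
Section 2: A = π(d/2)² = π(5.6500e-05 m)² = 1.003e-08 m²
R₂ = (1.68×10^-8)(687)/(1.003e-08) = 1151 Ω
R = R₁ + R₂ = 1172 Ω
V = IR = 0.532 × 1172 = 623 V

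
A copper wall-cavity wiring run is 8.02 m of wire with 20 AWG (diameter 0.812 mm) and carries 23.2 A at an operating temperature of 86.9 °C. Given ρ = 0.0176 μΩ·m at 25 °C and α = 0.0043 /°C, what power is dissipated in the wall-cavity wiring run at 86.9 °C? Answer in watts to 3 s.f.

186 W

ρ = 0.0176 μΩ·m = 1.76×10^-8 Ω·m
A = π(0.812/2 mm)² = π(4.0600e-04 m)² = 5.178e-07 m²
R₍25₎ = ρL/A = (1.76×10^-8)(8.02)/(5.178e-07) = 0.2726 Ω
R₍86.9₎ = R₍25₎(1 + αΔT) = 0.2726 × (1 + 0.0043×61.9) = 0.3451 Ω
P = I²R = (23.2)² × 0.3451 = 186 W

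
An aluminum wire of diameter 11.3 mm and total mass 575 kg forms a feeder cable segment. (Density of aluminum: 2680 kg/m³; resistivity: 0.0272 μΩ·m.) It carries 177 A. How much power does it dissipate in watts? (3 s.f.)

18200 W

ρ = 0.0272 μΩ·m = 2.72×10^-8 Ω·m
A = π(d/2)² = π(5.6500e-03 m)² = 1.0029e-04 m²
L = m/(density·A) = 575/(2680×1.0029e-04) = 2139 m
R = ρL/A = (2.72×10^-8)(2139)/(1.0029e-04) = 0.5802 Ω
P = I²R = (177)² × 0.5802 = 18200 W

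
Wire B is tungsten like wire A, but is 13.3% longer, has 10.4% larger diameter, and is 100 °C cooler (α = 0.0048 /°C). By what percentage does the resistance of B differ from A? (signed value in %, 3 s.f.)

R ∝ ρL/d² with ρ ∝ (1+αΔT), so R_B/R_A = (1 + 13.3/100) × (1 + 10.4/100)⁻² × (1 − 0.0048×100)
= 1.133 × 0.8205 × 0.52 = 0.4834
(R_B − R_A)/R_A = 0.4834 − 1 = -51.7%

-51.7%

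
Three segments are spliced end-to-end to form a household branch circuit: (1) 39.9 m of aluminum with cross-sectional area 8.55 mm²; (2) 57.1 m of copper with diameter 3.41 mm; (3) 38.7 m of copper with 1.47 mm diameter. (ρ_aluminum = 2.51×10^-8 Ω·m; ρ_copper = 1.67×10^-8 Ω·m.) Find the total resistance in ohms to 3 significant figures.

0.602 Ω

Seg 1: A = 8.55 mm² = 8.550e-06 m²
R_1 = (2.51×10^-8)(39.9)/(8.550e-06) = 0.1171 Ω
Seg 2: A = π(d/2)² = π(1.7050e-03 m)² = 9.133e-06 m²
R_2 = (1.67×10^-8)(57.1)/(9.133e-06) = 0.1044 Ω
Seg 3: A = π(d/2)² = π(7.3500e-04 m)² = 1.697e-06 m²
R_3 = (1.67×10^-8)(38.7)/(1.697e-06) = 0.3808 Ω
R_total = R_1 + R_2 + R_3 = 0.602 Ω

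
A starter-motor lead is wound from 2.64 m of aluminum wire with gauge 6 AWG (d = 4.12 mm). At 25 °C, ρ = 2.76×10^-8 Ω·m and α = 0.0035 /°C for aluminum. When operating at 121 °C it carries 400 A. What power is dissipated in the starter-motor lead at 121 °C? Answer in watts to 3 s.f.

1170 W

A = π(4.12/2 mm)² = π(2.0600e-03 m)² = 1.333e-05 m²
R₍25₎ = ρL/A = (2.76×10^-8)(2.64)/(1.333e-05) = 0.005465 Ω
R₍121₎ = R₍25₎(1 + αΔT) = 0.005465 × (1 + 0.0035×96) = 0.007302 Ω
P = I²R = (400)² × 0.007302 = 1170 W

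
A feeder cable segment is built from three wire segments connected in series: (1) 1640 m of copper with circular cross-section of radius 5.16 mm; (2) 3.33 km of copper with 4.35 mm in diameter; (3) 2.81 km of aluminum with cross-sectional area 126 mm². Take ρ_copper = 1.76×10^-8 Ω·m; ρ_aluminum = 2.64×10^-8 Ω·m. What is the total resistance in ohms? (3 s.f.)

4.88 Ω

Seg 1: A = πr² = π(5.1600e-03 m)² = 8.365e-05 m²
R_1 = (1.76×10^-8)(1640)/(8.365e-05) = 0.3451 Ω
Seg 2: A = π(d/2)² = π(2.1750e-03 m)² = 1.486e-05 m²
R_2 = (1.76×10^-8)(3330)/(1.486e-05) = 3.944 Ω
Seg 3: A = 126 mm² = 1.260e-04 m²
R_3 = (2.64×10^-8)(2810)/(1.260e-04) = 0.5888 Ω
R_total = R_1 + R_2 + R_3 = 4.88 Ω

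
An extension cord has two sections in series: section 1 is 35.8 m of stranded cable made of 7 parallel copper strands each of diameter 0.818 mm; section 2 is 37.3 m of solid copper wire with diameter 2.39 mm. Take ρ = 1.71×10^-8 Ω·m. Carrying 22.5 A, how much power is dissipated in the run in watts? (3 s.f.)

156 W

Section 1: A_strand = π(4.0900e-04)² = 5.255e-07 m²; R₁ = ρL/(N·A_s) = (1.71×10^-8)(35.8)/(7×5.255e-07) = 0.1664 Ω
Section 2: A = π(d/2)² = π(1.1950e-03 m)² = 4.486e-06 m²
R₂ = (1.71×10^-8)(37.3)/(4.486e-06) = 0.1422 Ω
R = R₁ + R₂ = 0.3086 Ω
P = I²R = (22.5)² × 0.3086 = 156 W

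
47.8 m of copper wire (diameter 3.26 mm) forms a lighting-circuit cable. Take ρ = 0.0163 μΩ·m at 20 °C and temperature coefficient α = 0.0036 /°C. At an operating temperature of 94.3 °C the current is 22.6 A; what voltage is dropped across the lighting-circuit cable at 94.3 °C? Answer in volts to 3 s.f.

2.67 V

ρ = 0.0163 μΩ·m = 1.63×10^-8 Ω·m
A = π(d/2)² = π(1.6300e-03 m)² = 8.347e-06 m²
R₍20₎ = ρL/A = (1.63×10^-8)(47.8)/(8.347e-06) = 0.09334 Ω
R₍94.3₎ = R₍20₎(1 + αΔT) = 0.09334 × (1 + 0.0036×74.3) = 0.1183 Ω
V = IR = 22.6 × 0.1183 = 2.67 V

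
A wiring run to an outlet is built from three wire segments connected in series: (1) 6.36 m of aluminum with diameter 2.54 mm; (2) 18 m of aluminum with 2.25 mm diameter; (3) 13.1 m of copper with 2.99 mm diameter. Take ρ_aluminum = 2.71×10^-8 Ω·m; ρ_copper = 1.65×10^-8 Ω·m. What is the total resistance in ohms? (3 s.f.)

0.187 Ω

Seg 1: A = π(d/2)² = π(1.2700e-03 m)² = 5.067e-06 m²
R_1 = (2.71×10^-8)(6.36)/(5.067e-06) = 0.03401 Ω
Seg 2: A = π(d/2)² = π(1.1250e-03 m)² = 3.976e-06 m²
R_2 = (2.71×10^-8)(18)/(3.976e-06) = 0.1227 Ω
Seg 3: A = π(d/2)² = π(1.4950e-03 m)² = 7.022e-06 m²
R_3 = (1.65×10^-8)(13.1)/(7.022e-06) = 0.03078 Ω
R_total = R_1 + R_2 + R_3 = 0.187 Ω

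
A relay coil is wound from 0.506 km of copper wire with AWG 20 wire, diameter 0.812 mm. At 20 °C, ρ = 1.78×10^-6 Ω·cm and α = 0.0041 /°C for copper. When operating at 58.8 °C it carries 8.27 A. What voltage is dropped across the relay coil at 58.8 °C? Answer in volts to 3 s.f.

167 V

ρ = 1.78×10^-6 Ω·cm = 1.78×10^-8 Ω·m
A = π(0.812/2 mm)² = π(4.0600e-04 m)² = 5.178e-07 m²
R₍20₎ = ρL/A = (1.78×10^-8)(506)/(5.178e-07) = 17.39 Ω
R₍58.8₎ = R₍20₎(1 + αΔT) = 17.39 × (1 + 0.0041×38.8) = 20.16 Ω
V = IR = 8.27 × 20.16 = 167 V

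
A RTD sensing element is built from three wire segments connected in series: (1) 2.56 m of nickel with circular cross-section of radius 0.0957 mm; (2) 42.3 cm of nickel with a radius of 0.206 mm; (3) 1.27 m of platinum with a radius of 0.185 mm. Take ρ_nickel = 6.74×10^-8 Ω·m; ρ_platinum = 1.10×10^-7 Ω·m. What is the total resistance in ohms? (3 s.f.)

7.51 Ω

Seg 1: A = πr² = π(9.5700e-05 m)² = 2.877e-08 m²
R_1 = (6.74×10^-8)(2.56)/(2.877e-08) = 5.997 Ω
Seg 2: A = πr² = π(2.0600e-04 m)² = 1.333e-07 m²
R_2 = (6.74×10^-8)(0.423)/(1.333e-07) = 0.2139 Ω
Seg 3: A = πr² = π(1.8500e-04 m)² = 1.075e-07 m²
R_3 = (1.10×10^-7)(1.27)/(1.075e-07) = 1.299 Ω
R_total = R_1 + R_2 + R_3 = 7.51 Ω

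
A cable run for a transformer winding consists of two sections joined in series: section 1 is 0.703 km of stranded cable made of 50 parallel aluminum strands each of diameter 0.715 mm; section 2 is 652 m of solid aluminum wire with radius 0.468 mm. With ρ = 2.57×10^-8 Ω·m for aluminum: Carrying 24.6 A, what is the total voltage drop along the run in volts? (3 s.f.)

621 V

Section 1: A_strand = π(3.5750e-04)² = 4.015e-07 m²; R₁ = ρL/(N·A_s) = (2.57×10^-8)(703)/(50×4.015e-07) = 0.8999 Ω
Section 2: A = πr² = π(4.6800e-04 m)² = 6.881e-07 m²
R₂ = (2.57×10^-8)(652)/(6.881e-07) = 24.35 Ω
R = R₁ + R₂ = 25.25 Ω
V = IR = 24.6 × 25.25 = 621 V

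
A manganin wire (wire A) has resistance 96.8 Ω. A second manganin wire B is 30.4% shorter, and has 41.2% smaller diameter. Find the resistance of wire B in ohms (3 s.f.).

195 Ω

R ∝ L/d², so R_B/R_A = (1 − 30.4/100) × (1 − 41.2/100)⁻²
= 0.696 × 2.892 = 2.013
R_B = 2.013 × 96.8 = 195 Ω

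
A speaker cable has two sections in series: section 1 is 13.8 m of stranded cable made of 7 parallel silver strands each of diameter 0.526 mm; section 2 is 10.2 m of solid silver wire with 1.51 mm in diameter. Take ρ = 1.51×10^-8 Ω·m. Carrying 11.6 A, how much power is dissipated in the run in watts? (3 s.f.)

Section 1: A_strand = π(2.6300e-04)² = 2.173e-07 m²; R₁ = ρL/(N·A_s) = (1.51×10^-8)(13.8)/(7×2.173e-07) = 0.137 Ω
Section 2: A = π(d/2)² = π(7.5500e-04 m)² = 1.791e-06 m²
R₂ = (1.51×10^-8)(10.2)/(1.791e-06) = 0.08601 Ω
R = R₁ + R₂ = 0.223 Ω
P = I²R = (11.6)² × 0.223 = 30.0 W

30.0 W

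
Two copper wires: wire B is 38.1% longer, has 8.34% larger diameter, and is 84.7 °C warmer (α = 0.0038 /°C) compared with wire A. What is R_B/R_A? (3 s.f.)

R ∝ ρL/d² with ρ ∝ (1+αΔT), so R_B/R_A = (1 + 38.1/100) × (1 + 8.34/100)⁻² × (1 + 0.0038×84.7)
= 1.381 × 0.852 × 1.322 = 1.56

1.56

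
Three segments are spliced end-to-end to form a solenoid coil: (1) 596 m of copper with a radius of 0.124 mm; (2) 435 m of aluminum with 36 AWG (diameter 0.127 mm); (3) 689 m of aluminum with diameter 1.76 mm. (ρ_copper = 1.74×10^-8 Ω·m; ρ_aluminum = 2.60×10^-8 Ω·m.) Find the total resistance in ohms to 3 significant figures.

Seg 1: A = πr² = π(1.2400e-04 m)² = 4.831e-08 m²
R_1 = (1.74×10^-8)(596)/(4.831e-08) = 214.7 Ω
Seg 2: A = π(0.127/2 mm)² = π(6.3500e-05 m)² = 1.267e-08 m²
R_2 = (2.60×10^-8)(435)/(1.267e-08) = 892.8 Ω
Seg 3: A = π(d/2)² = π(8.8000e-04 m)² = 2.433e-06 m²
R_3 = (2.60×10^-8)(689)/(2.433e-06) = 7.363 Ω
R_total = R_1 + R_2 + R_3 = 1110 Ω

1110 Ω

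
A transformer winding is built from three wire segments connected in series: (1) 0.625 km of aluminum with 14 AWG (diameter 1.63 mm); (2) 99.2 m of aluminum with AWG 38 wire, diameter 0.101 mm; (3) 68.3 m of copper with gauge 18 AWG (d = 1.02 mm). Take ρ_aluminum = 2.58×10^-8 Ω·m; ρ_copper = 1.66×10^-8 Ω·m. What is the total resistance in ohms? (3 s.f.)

Seg 1: A = π(1.63/2 mm)² = π(8.1500e-04 m)² = 2.087e-06 m²
R_1 = (2.58×10^-8)(625)/(2.087e-06) = 7.727 Ω
Seg 2: A = π(0.101/2 mm)² = π(5.0500e-05 m)² = 8.012e-09 m²
R_2 = (2.58×10^-8)(99.2)/(8.012e-09) = 319.4 Ω
Seg 3: A = π(1.02/2 mm)² = π(5.1000e-04 m)² = 8.171e-07 m²
R_3 = (1.66×10^-8)(68.3)/(8.171e-07) = 1.388 Ω
R_total = R_1 + R_2 + R_3 = 329 Ω

329 Ω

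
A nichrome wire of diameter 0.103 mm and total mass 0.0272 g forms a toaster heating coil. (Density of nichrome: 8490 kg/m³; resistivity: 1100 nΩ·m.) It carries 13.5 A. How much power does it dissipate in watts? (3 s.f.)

ρ = 1100 nΩ·m = 1.10×10^-6 Ω·m
A = π(d/2)² = π(5.1500e-05 m)² = 8.3323e-09 m²
L = m/(density·A) = 2.720×10^-5/(8490×8.3323e-09) = 0.3845 m
R = ρL/A = (1.10×10^-6)(0.3845)/(8.3323e-09) = 50.76 Ω
P = I²R = (13.5)² × 50.76 = 9250 W

9250 W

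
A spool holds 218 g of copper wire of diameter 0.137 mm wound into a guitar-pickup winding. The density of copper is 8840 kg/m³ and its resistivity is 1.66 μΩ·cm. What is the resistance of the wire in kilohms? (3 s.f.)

1.88 kΩ

ρ = 1.66 μΩ·cm = 1.66×10^-8 Ω·m
A = π(d/2)² = π(6.8500e-05 m)² = 1.4741e-08 m²
L = m/(density·A) = 0.218/(8840×1.4741e-08) = 1673 m
R = ρL/A = (1.66×10^-8)(1673)/(1.4741e-08) = 1.88 kΩ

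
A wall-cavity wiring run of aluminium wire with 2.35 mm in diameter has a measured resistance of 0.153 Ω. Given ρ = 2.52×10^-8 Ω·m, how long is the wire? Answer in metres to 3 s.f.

26.3 m

A = π(d/2)² = π(1.1750e-03 m)² = 4.337e-06 m²
L = RA/ρ = (0.153)(4.337e-06)/(2.52×10^-8) = 26.3 m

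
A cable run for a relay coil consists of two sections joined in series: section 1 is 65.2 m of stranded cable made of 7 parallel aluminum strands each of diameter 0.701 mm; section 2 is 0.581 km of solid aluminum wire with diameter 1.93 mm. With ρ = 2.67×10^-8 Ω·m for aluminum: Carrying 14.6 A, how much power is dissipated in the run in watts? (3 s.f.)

1270 W

Section 1: A_strand = π(3.5050e-04)² = 3.859e-07 m²; R₁ = ρL/(N·A_s) = (2.67×10^-8)(65.2)/(7×3.859e-07) = 0.6444 Ω
Section 2: A = π(d/2)² = π(9.6500e-04 m)² = 2.926e-06 m²
R₂ = (2.67×10^-8)(581)/(2.926e-06) = 5.303 Ω
R = R₁ + R₂ = 5.947 Ω
P = I²R = (14.6)² × 5.947 = 1270 W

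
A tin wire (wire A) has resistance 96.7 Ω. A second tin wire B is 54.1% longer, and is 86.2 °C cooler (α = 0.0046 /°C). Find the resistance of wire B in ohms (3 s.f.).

R ∝ ρL/d² with ρ ∝ (1+αΔT), so R_B/R_A = (1 + 54.1/100) × (1 − 0.0046×86.2)
= 1.541 × 0.6035 = 0.93
R_B = 0.93 × 96.7 = 89.9 Ω

89.9 Ω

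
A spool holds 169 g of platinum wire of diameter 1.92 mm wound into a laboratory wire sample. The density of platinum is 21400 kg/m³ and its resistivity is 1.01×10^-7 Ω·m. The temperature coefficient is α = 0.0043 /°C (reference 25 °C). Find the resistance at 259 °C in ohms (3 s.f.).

0.191 Ω

A = π(d/2)² = π(9.6000e-04 m)² = 2.8953e-06 m²
L = m/(density·A) = 0.169/(21400×2.8953e-06) = 2.728 m
R = ρL/A = (1.01×10^-7)(2.728)/(2.8953e-06) = 0.09515 Ω
R(259 °C) = 0.09515 × (1 + 0.0043×234) = 0.191 Ω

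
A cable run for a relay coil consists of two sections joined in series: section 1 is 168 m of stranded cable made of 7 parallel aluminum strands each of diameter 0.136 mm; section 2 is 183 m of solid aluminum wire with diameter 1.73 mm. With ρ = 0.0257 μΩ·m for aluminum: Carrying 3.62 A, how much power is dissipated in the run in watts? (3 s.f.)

ρ = 0.0257 μΩ·m = 2.57×10^-8 Ω·m
Section 1: A_strand = π(6.8000e-05)² = 1.453e-08 m²; R₁ = ρL/(N·A_s) = (2.57×10^-8)(168)/(7×1.453e-08) = 42.46 Ω
Section 2: A = π(d/2)² = π(8.6500e-04 m)² = 2.351e-06 m²
R₂ = (2.57×10^-8)(183)/(2.351e-06) = 2.001 Ω
R = R₁ + R₂ = 44.46 Ω
P = I²R = (3.62)² × 44.46 = 583 W

583 W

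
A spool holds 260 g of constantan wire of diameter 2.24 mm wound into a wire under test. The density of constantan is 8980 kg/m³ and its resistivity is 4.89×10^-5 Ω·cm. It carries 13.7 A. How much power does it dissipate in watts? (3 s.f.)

ρ = 4.89×10^-5 Ω·cm = 4.89×10^-7 Ω·m
A = π(d/2)² = π(1.1200e-03 m)² = 3.9408e-06 m²
L = m/(density·A) = 0.26/(8980×3.9408e-06) = 7.347 m
R = ρL/A = (4.89×10^-7)(7.347)/(3.9408e-06) = 0.9117 Ω
P = I²R = (13.7)² × 0.9117 = 171 W

171 W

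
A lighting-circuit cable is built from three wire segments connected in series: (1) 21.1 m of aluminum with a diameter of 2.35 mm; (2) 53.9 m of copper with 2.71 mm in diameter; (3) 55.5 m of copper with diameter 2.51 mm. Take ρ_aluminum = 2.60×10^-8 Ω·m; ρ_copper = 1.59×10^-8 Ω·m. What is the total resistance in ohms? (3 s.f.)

Seg 1: A = π(d/2)² = π(1.1750e-03 m)² = 4.337e-06 m²
R_1 = (2.60×10^-8)(21.1)/(4.337e-06) = 0.1265 Ω
Seg 2: A = π(d/2)² = π(1.3550e-03 m)² = 5.768e-06 m²
R_2 = (1.59×10^-8)(53.9)/(5.768e-06) = 0.1486 Ω
Seg 3: A = π(d/2)² = π(1.2550e-03 m)² = 4.948e-06 m²
R_3 = (1.59×10^-8)(55.5)/(4.948e-06) = 0.1783 Ω
R_total = R_1 + R_2 + R_3 = 0.453 Ω

0.453 Ω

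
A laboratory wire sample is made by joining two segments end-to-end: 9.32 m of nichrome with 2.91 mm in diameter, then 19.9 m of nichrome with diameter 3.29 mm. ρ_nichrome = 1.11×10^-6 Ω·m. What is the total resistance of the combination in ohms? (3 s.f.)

4.15 Ω

Segment 1: A = π(d/2)² = π(1.4550e-03 m)² = 6.651e-06 m²
R₁ = ρL/A = (1.11×10^-6)(9.32)/(6.651e-06) = 1.555 Ω
Segment 2: A = π(d/2)² = π(1.6450e-03 m)² = 8.501e-06 m²
R₂ = (1.11×10^-6)(19.9)/(8.501e-06) = 2.598 Ω
R = R₁ + R₂ = 4.15 Ω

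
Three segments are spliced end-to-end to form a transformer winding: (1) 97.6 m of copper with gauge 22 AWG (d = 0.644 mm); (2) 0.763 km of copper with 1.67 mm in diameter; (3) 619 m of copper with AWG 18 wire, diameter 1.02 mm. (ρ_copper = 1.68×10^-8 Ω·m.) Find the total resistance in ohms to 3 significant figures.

Seg 1: A = π(0.644/2 mm)² = π(3.2200e-04 m)² = 3.257e-07 m²
R_1 = (1.68×10^-8)(97.6)/(3.257e-07) = 5.034 Ω
Seg 2: A = π(d/2)² = π(8.3500e-04 m)² = 2.190e-06 m²
R_2 = (1.68×10^-8)(763)/(2.190e-06) = 5.852 Ω
Seg 3: A = π(1.02/2 mm)² = π(5.1000e-04 m)² = 8.171e-07 m²
R_3 = (1.68×10^-8)(619)/(8.171e-07) = 12.73 Ω
R_total = R_1 + R_2 + R_3 = 23.6 Ω

23.6 Ω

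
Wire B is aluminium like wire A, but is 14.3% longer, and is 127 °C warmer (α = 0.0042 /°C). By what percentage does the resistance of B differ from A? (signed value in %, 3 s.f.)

R ∝ ρL/d² with ρ ∝ (1+αΔT), so R_B/R_A = (1 + 14.3/100) × (1 + 0.0042×127)
= 1.143 × 1.533 = 1.753
(R_B − R_A)/R_A = 1.753 − 1 = 75.3%

75.3%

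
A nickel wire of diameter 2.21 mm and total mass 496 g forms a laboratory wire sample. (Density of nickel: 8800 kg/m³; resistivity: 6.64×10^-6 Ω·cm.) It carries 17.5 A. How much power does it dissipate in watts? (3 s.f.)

ρ = 6.64×10^-6 Ω·cm = 6.64×10^-8 Ω·m
A = π(d/2)² = π(1.1050e-03 m)² = 3.8360e-06 m²
L = m/(density·A) = 0.496/(8800×3.8360e-06) = 14.69 m
R = ρL/A = (6.64×10^-8)(14.69)/(3.8360e-06) = 0.2543 Ω
P = I²R = (17.5)² × 0.2543 = 77.9 W

77.9 W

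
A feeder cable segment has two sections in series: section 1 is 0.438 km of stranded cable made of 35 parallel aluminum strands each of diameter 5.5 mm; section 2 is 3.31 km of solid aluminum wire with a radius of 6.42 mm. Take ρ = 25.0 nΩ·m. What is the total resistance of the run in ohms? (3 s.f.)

0.652 Ω

ρ = 25.0 nΩ·m = 2.50×10^-8 Ω·m
Section 1: A_strand = π(2.7500e-03)² = 2.376e-05 m²; R₁ = ρL/(N·A_s) = (2.50×10^-8)(438)/(35×2.376e-05) = 0.01317 Ω
Section 2: A = πr² = π(6.4200e-03 m)² = 1.295e-04 m²
R₂ = (2.50×10^-8)(3310)/(1.295e-04) = 0.6391 Ω
R = R₁ + R₂ = 0.652 Ω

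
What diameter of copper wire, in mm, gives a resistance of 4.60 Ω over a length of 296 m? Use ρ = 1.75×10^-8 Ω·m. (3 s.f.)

1.20 mm

A = ρL/R = (1.75×10^-8)(296)/(4.6) = 1.126e-06 m²
d = 2√(A/π) = 1.197e-03 m = 1.20 mm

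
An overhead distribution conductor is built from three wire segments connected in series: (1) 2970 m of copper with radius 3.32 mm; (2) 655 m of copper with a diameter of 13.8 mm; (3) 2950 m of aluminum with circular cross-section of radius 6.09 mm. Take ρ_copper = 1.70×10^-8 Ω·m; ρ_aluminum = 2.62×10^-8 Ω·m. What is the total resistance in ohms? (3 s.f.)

2.20 Ω

Seg 1: A = πr² = π(3.3200e-03 m)² = 3.463e-05 m²
R_1 = (1.70×10^-8)(2970)/(3.463e-05) = 1.458 Ω
Seg 2: A = π(d/2)² = π(6.9000e-03 m)² = 1.496e-04 m²
R_2 = (1.70×10^-8)(655)/(1.496e-04) = 0.07445 Ω
Seg 3: A = πr² = π(6.0900e-03 m)² = 1.165e-04 m²
R_3 = (2.62×10^-8)(2950)/(1.165e-04) = 0.6633 Ω
R_total = R_1 + R_2 + R_3 = 2.20 Ω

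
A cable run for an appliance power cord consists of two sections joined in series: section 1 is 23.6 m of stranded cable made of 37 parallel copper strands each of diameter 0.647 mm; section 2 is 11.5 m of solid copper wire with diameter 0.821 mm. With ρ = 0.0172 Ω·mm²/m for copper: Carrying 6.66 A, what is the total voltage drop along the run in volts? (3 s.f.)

2.71 V

ρ = 0.0172 Ω·mm²/m = 1.72×10^-8 Ω·m
Section 1: A_strand = π(3.2350e-04)² = 3.288e-07 m²; R₁ = ρL/(N·A_s) = (1.72×10^-8)(23.6)/(37×3.288e-07) = 0.03337 Ω
Section 2: A = π(d/2)² = π(4.1050e-04 m)² = 5.294e-07 m²
R₂ = (1.72×10^-8)(11.5)/(5.294e-07) = 0.3736 Ω
R = R₁ + R₂ = 0.407 Ω
V = IR = 6.66 × 0.407 = 2.71 V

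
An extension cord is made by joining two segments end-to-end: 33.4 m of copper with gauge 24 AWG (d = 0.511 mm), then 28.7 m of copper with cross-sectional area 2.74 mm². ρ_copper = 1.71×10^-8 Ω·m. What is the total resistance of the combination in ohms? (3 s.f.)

Segment 1: A = π(0.511/2 mm)² = π(2.5550e-04 m)² = 2.051e-07 m²
R₁ = ρL/A = (1.71×10^-8)(33.4)/(2.051e-07) = 2.785 Ω
Segment 2: A = 2.74 mm² = 2.740e-06 m²
R₂ = (1.71×10^-8)(28.7)/(2.740e-06) = 0.1791 Ω
R = R₁ + R₂ = 2.96 Ω

2.96 Ω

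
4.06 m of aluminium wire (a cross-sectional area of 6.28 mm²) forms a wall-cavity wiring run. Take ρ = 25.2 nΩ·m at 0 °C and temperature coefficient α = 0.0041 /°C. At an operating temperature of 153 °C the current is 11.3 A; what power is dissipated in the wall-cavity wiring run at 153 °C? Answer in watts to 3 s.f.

ρ = 25.2 nΩ·m = 2.52×10^-8 Ω·m
A = 6.28 mm² = 6.280e-06 m²
R₍0₎ = ρL/A = (2.52×10^-8)(4.06)/(6.280e-06) = 0.01629 Ω
R₍153₎ = R₍0₎(1 + αΔT) = 0.01629 × (1 + 0.0041×153) = 0.02651 Ω
P = I²R = (11.3)² × 0.02651 = 3.39 W

3.39 W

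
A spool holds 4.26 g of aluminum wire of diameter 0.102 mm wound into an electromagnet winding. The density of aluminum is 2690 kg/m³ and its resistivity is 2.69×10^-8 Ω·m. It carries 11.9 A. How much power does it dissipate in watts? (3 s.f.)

90300 W

A = π(d/2)² = π(5.1000e-05 m)² = 8.1713e-09 m²
L = m/(density·A) = 0.00426/(2690×8.1713e-09) = 193.8 m
R = ρL/A = (2.69×10^-8)(193.8)/(8.1713e-09) = 638 Ω
P = I²R = (11.9)² × 638 = 90300 W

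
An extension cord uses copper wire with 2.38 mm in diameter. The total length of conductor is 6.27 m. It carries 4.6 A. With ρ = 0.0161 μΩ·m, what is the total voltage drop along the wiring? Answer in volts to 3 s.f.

ρ = 0.0161 μΩ·m = 1.61×10^-8 Ω·m
A = π(d/2)² = π(1.1900e-03 m)² = 4.449e-06 m²
R = ρL/A = (1.61×10^-8)(6.27)/(4.449e-06) = 0.02269 Ω
V = IR = 4.6 × 0.02269 = 0.104 V

0.104 V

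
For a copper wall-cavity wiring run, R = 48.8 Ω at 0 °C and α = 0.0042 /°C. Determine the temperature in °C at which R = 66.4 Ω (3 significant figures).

R = R₀(1 + α(T − T₀)) ⇒ T = T₀ + (R/R₀ − 1)/α
T = 0 + (66.4/48.8 − 1)/0.0042 = 0 + (0.3607)/0.0042 = 85.9 °C

85.9 °C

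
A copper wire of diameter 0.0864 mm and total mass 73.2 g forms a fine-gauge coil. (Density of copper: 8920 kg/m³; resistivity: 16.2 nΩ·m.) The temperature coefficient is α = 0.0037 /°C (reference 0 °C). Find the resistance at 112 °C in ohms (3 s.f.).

ρ = 16.2 nΩ·m = 1.62×10^-8 Ω·m
A = π(d/2)² = π(4.3200e-05 m)² = 5.8630e-09 m²
L = m/(density·A) = 0.0732/(8920×5.8630e-09) = 1400 m
R = ρL/A = (1.62×10^-8)(1400)/(5.8630e-09) = 3867 Ω
R(112 °C) = 3867 × (1 + 0.0037×112) = 5470 Ω

5470 Ω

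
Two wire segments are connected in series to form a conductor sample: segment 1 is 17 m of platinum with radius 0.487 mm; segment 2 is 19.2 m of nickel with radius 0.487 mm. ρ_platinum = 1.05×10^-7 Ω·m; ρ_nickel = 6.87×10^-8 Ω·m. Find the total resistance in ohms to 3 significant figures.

4.17 Ω

Segment 1: A = πr² = π(4.8700e-04 m)² = 7.451e-07 m²
R₁ = ρL/A = (1.05×10^-7)(17)/(7.451e-07) = 2.396 Ω
R₂ = (6.87×10^-8)(19.2)/(7.451e-07) = 1.77 Ω
R = R₁ + R₂ = 4.17 Ω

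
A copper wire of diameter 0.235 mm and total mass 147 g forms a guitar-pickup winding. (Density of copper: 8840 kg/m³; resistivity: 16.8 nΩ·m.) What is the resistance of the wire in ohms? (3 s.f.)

148 Ω

ρ = 16.8 nΩ·m = 1.68×10^-8 Ω·m
A = π(d/2)² = π(1.1750e-04 m)² = 4.3374e-08 m²
L = m/(density·A) = 0.147/(8840×4.3374e-08) = 383.4 m
R = ρL/A = (1.68×10^-8)(383.4)/(4.3374e-08) = 148 Ω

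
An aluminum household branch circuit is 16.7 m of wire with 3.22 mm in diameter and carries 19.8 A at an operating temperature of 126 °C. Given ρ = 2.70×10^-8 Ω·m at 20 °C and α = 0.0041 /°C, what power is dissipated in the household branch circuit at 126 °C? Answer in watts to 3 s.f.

31.1 W

A = π(d/2)² = π(1.6100e-03 m)² = 8.143e-06 m²
R₍20₎ = ρL/A = (2.70×10^-8)(16.7)/(8.143e-06) = 0.05537 Ω
R₍126₎ = R₍20₎(1 + αΔT) = 0.05537 × (1 + 0.0041×106) = 0.07943 Ω
P = I²R = (19.8)² × 0.07943 = 31.1 W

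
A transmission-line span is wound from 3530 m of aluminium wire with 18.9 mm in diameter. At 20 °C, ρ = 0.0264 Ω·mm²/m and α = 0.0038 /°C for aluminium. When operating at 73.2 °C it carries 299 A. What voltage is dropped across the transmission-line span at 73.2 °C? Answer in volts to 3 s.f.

119 V

ρ = 0.0264 Ω·mm²/m = 2.64×10^-8 Ω·m
A = π(d/2)² = π(9.4500e-03 m)² = 2.806e-04 m²
R₍20₎ = ρL/A = (2.64×10^-8)(3530)/(2.806e-04) = 0.3322 Ω
R₍73.2₎ = R₍20₎(1 + αΔT) = 0.3322 × (1 + 0.0038×53.2) = 0.3993 Ω
V = IR = 299 × 0.3993 = 119 V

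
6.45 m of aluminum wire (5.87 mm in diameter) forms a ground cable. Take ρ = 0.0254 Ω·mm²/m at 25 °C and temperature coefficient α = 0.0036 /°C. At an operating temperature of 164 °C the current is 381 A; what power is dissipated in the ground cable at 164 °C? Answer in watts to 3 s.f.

ρ = 0.0254 Ω·mm²/m = 2.54×10^-8 Ω·m
A = π(d/2)² = π(2.9350e-03 m)² = 2.706e-05 m²
R₍25₎ = ρL/A = (2.54×10^-8)(6.45)/(2.706e-05) = 0.006054 Ω
R₍164₎ = R₍25₎(1 + αΔT) = 0.006054 × (1 + 0.0036×139) = 0.009083 Ω
P = I²R = (381)² × 0.009083 = 1320 W

1320 W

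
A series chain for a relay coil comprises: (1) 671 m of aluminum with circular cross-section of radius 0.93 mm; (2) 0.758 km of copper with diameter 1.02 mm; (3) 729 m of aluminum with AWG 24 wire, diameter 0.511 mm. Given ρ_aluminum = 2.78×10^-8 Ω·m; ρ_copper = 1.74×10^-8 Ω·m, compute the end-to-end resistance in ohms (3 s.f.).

Seg 1: A = πr² = π(9.3000e-04 m)² = 2.717e-06 m²
R_1 = (2.78×10^-8)(671)/(2.717e-06) = 6.865 Ω
Seg 2: A = π(d/2)² = π(5.1000e-04 m)² = 8.171e-07 m²
R_2 = (1.74×10^-8)(758)/(8.171e-07) = 16.14 Ω
Seg 3: A = π(0.511/2 mm)² = π(2.5550e-04 m)² = 2.051e-07 m²
R_3 = (2.78×10^-8)(729)/(2.051e-07) = 98.82 Ω
R_total = R_1 + R_2 + R_3 = 122 Ω

122 Ω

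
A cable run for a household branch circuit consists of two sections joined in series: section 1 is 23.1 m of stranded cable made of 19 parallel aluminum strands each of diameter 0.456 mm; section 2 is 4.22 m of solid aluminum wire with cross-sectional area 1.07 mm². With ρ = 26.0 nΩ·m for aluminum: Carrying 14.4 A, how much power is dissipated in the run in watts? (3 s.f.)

ρ = 26.0 nΩ·m = 2.60×10^-8 Ω·m
Section 1: A_strand = π(2.2800e-04)² = 1.633e-07 m²; R₁ = ρL/(N·A_s) = (2.60×10^-8)(23.1)/(19×1.633e-07) = 0.1936 Ω
Section 2: A = 1.07 mm² = 1.070e-06 m²
R₂ = (2.60×10^-8)(4.22)/(1.070e-06) = 0.1025 Ω
R = R₁ + R₂ = 0.2961 Ω
P = I²R = (14.4)² × 0.2961 = 61.4 W

61.4 W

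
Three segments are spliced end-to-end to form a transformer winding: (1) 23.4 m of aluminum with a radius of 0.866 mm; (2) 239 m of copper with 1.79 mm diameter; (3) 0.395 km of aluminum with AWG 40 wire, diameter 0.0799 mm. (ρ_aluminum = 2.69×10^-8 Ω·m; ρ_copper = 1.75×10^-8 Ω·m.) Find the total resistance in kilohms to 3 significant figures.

Seg 1: A = πr² = π(8.6600e-04 m)² = 2.356e-06 m²
R_1 = (2.69×10^-8)(23.4)/(2.356e-06) = 0.2672 Ω
Seg 2: A = π(d/2)² = π(8.9500e-04 m)² = 2.516e-06 m²
R_2 = (1.75×10^-8)(239)/(2.516e-06) = 1.662 Ω
Seg 3: A = π(0.0799/2 mm)² = π(3.9950e-05 m)² = 5.014e-09 m²
R_3 = (2.69×10^-8)(395)/(5.014e-09) = 2119 Ω
R_total = R_1 + R_2 + R_3 = 2.12 kΩ

2.12 kΩ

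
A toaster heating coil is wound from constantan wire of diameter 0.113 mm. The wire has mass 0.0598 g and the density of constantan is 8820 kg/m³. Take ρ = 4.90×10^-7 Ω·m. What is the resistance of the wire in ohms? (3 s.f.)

33.0 Ω

A = π(d/2)² = π(5.6500e-05 m)² = 1.0029e-08 m²
L = m/(density·A) = 5.980×10^-5/(8820×1.0029e-08) = 0.6761 m
R = ρL/A = (4.90×10^-7)(0.6761)/(1.0029e-08) = 33.0 Ω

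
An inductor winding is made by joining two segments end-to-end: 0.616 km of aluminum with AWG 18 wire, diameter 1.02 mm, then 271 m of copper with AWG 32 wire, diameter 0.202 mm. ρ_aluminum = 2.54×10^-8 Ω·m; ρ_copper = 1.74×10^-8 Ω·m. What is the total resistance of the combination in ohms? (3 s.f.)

166 Ω

Segment 1: A = π(1.02/2 mm)² = π(5.1000e-04 m)² = 8.171e-07 m²
R₁ = ρL/A = (2.54×10^-8)(616)/(8.171e-07) = 19.15 Ω
Segment 2: A = π(0.202/2 mm)² = π(1.0100e-04 m)² = 3.205e-08 m²
R₂ = (1.74×10^-8)(271)/(3.205e-08) = 147.1 Ω
R = R₁ + R₂ = 166 Ω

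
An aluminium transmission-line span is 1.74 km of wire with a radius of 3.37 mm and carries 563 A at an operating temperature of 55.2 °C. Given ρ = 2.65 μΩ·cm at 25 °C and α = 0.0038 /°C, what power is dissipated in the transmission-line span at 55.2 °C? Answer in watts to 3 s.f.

ρ = 2.65 μΩ·cm = 2.65×10^-8 Ω·m
A = πr² = π(3.3700e-03 m)² = 3.568e-05 m²
R₍25₎ = ρL/A = (2.65×10^-8)(1740)/(3.568e-05) = 1.292 Ω
R₍55.2₎ = R₍25₎(1 + αΔT) = 1.292 × (1 + 0.0038×30.2) = 1.441 Ω
P = I²R = (563)² × 1.441 = 4.57×10^5 W

4.57×10^5 W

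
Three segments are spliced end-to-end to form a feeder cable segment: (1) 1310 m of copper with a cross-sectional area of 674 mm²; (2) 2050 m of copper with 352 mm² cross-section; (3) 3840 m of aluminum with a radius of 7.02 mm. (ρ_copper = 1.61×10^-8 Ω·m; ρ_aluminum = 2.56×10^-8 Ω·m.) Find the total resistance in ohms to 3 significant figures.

Seg 1: A = 674 mm² = 6.740e-04 m²
R_1 = (1.61×10^-8)(1310)/(6.740e-04) = 0.03129 Ω
Seg 2: A = 352 mm² = 3.520e-04 m²
R_2 = (1.61×10^-8)(2050)/(3.520e-04) = 0.09376 Ω
Seg 3: A = πr² = π(7.0200e-03 m)² = 1.548e-04 m²
R_3 = (2.56×10^-8)(3840)/(1.548e-04) = 0.635 Ω
R_total = R_1 + R_2 + R_3 = 0.760 Ω

0.760 Ω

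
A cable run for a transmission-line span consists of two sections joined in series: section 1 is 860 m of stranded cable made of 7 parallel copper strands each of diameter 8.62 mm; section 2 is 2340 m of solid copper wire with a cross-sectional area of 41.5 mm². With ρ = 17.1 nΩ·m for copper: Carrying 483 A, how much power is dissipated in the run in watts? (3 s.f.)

2.33×10^5 W

ρ = 17.1 nΩ·m = 1.71×10^-8 Ω·m
Section 1: A_strand = π(4.3100e-03)² = 5.836e-05 m²; R₁ = ρL/(N·A_s) = (1.71×10^-8)(860)/(7×5.836e-05) = 0.036 Ω
Section 2: A = 41.5 mm² = 4.150e-05 m²
R₂ = (1.71×10^-8)(2340)/(4.150e-05) = 0.9642 Ω
R = R₁ + R₂ = 1 Ω
P = I²R = (483)² × 1 = 2.33×10^5 W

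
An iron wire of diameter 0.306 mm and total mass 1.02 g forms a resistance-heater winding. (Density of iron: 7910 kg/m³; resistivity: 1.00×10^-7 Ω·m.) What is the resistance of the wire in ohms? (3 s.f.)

A = π(d/2)² = π(1.5300e-04 m)² = 7.3542e-08 m²
L = m/(density·A) = 0.00102/(7910×7.3542e-08) = 1.753 m
R = ρL/A = (1.00×10^-7)(1.753)/(7.3542e-08) = 2.38 Ω

2.38 Ω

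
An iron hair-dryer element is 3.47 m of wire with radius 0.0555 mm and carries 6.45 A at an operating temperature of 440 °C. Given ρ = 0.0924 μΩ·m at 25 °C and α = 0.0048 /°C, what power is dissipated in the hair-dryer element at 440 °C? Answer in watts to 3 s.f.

4120 W

ρ = 0.0924 μΩ·m = 9.24×10^-8 Ω·m
A = πr² = π(5.5500e-05 m)² = 9.677e-09 m²
R₍25₎ = ρL/A = (9.24×10^-8)(3.47)/(9.677e-09) = 33.13 Ω
R₍440₎ = R₍25₎(1 + αΔT) = 33.13 × (1 + 0.0048×415) = 99.14 Ω
P = I²R = (6.45)² × 99.14 = 4120 W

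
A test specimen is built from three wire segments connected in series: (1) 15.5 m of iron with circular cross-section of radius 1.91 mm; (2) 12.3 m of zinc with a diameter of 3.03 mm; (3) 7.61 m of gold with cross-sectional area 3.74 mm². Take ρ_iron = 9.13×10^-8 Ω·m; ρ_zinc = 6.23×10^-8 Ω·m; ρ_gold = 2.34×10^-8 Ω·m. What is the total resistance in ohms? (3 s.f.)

0.277 Ω

Seg 1: A = πr² = π(1.9100e-03 m)² = 1.146e-05 m²
R_1 = (9.13×10^-8)(15.5)/(1.146e-05) = 0.1235 Ω
Seg 2: A = π(d/2)² = π(1.5150e-03 m)² = 7.211e-06 m²
R_2 = (6.23×10^-8)(12.3)/(7.211e-06) = 0.1063 Ω
Seg 3: A = 3.74 mm² = 3.740e-06 m²
R_3 = (2.34×10^-8)(7.61)/(3.740e-06) = 0.04761 Ω
R_total = R_1 + R_2 + R_3 = 0.277 Ω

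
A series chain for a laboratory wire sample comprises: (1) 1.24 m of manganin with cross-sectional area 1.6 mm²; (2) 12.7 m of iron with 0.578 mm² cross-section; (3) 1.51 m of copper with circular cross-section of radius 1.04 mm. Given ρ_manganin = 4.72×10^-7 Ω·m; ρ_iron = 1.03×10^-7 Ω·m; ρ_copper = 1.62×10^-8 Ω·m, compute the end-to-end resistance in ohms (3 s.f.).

Seg 1: A = 1.6 mm² = 1.600e-06 m²
R_1 = (4.72×10^-7)(1.24)/(1.600e-06) = 0.3658 Ω
Seg 2: A = 0.578 mm² = 5.780e-07 m²
R_2 = (1.03×10^-7)(12.7)/(5.780e-07) = 2.263 Ω
Seg 3: A = πr² = π(1.0400e-03 m)² = 3.398e-06 m²
R_3 = (1.62×10^-8)(1.51)/(3.398e-06) = 0.007199 Ω
R_total = R_1 + R_2 + R_3 = 2.64 Ω

2.64 Ω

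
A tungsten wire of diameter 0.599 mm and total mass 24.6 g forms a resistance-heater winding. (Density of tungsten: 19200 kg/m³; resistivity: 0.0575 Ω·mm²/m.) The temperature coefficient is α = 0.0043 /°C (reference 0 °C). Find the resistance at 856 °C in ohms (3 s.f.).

ρ = 0.0575 Ω·mm²/m = 5.75×10^-8 Ω·m
A = π(d/2)² = π(2.9950e-04 m)² = 2.8180e-07 m²
L = m/(density·A) = 0.0246/(19200×2.8180e-07) = 4.547 m
R = ρL/A = (5.75×10^-8)(4.547)/(2.8180e-07) = 0.9277 Ω
R(856 °C) = 0.9277 × (1 + 0.0043×856) = 4.34 Ω

4.34 Ω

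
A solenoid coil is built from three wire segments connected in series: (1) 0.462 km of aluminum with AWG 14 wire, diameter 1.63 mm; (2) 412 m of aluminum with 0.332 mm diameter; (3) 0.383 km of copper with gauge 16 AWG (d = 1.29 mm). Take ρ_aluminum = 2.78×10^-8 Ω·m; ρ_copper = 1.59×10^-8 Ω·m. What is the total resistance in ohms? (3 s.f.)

Seg 1: A = π(1.63/2 mm)² = π(8.1500e-04 m)² = 2.087e-06 m²
R_1 = (2.78×10^-8)(462)/(2.087e-06) = 6.155 Ω
Seg 2: A = π(d/2)² = π(1.6600e-04 m)² = 8.657e-08 m²
R_2 = (2.78×10^-8)(412)/(8.657e-08) = 132.3 Ω
Seg 3: A = π(1.29/2 mm)² = π(6.4500e-04 m)² = 1.307e-06 m²
R_3 = (1.59×10^-8)(383)/(1.307e-06) = 4.659 Ω
R_total = R_1 + R_2 + R_3 = 143 Ω

143 Ω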